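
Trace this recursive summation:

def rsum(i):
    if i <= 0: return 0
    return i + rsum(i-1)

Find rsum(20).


rsum(20)
= 20 + 19 + 18 + 17 + 16 + 15 + 14 + 13 + 12 + 11 + 10 + 9 + 8 + 7 + 6 + 5 + 4 + 3 + 2 + 1 + rsum(0)
= 20 + 19 + 18 + 17 + 16 + 15 + 14 + 13 + 12 + 11 + 10 + 9 + 8 + 7 + 6 + 5 + 4 + 3 + 2 + 1 + 0
= 210

210


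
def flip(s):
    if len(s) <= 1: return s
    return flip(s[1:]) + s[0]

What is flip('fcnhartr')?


flip('fcnhartr') = flip('cnhartr') + 'f'
flip('cnhartr') = flip('nhartr') + 'c'
flip('nhartr') = flip('hartr') + 'n'
flip('hartr') = flip('artr') + 'h'
flip('artr') = flip('rtr') + 'a'
flip('rtr') = flip('tr') + 'r'
flip('tr') = flip('r') + 't'
flip('r') = 'r'  (base case)
Concatenating: 'r' + 't' + 'r' + 'a' + 'h' + 'n' + 'c' + 'f' = 'rtrahncf'

rtrahncf


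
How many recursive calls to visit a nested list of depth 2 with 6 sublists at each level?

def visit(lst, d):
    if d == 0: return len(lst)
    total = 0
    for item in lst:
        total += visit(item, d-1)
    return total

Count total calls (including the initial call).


At depth 0 (root): 1 call
At depth 1: each of 1 parents calls visit on 6 children = 6 calls
At depth 2: each of 6 parents calls visit on 6 children = 36 calls
Total: 1 + 6 + 36 = 43

43


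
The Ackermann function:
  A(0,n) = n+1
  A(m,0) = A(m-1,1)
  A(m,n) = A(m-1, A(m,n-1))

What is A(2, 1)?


A(2, 1) = A(1, A(2, 0))
  A(2, 0) = A(1, 1)
    A(1, 1) = A(0, A(1, 0))
      A(1, 0) = A(0, 1)
        A(0, 1) = 2
      = A(0, 2)
      A(0, 2) = 3
  = A(1, 3)
  A(1, 3) = A(0, A(1, 2))
    A(1, 2) = A(0, A(1, 1))
      A(1, 1) = A(0, A(1, 0))
        A(1, 0) = A(0, 1)
          A(0, 1) = 2
        = A(0, 2)
        A(0, 2) = 3
      = A(0, 3)
      A(0, 3) = 4
    = A(0, 4)
    A(0, 4) = 5
Result: A(2, 1) = 5

5


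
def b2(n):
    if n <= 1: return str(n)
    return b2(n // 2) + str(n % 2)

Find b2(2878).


b2(2878) = b2(1439) + '0'
b2(1439) = b2(719) + '1'
b2(719) = b2(359) + '1'
b2(359) = b2(179) + '1'
b2(179) = b2(89) + '1'
b2(89) = b2(44) + '1'
b2(44) = b2(22) + '0'
b2(22) = b2(11) + '0'
b2(11) = b2(5) + '1'
b2(5) = b2(2) + '1'
b2(2) = b2(1) + '0'
b2(1) = '1'  (base case)
Concatenating: '1' + '0' + '1' + '1' + '0' + '0' + '1' + '1' + '1' + '1' + '1' + '0' = '101100111110'

101100111110


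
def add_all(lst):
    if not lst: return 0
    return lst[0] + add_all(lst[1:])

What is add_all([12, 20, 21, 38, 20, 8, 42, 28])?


add_all([12, 20, 21, 38, 20, 8, 42, 28]) = 12 + add_all([20, 21, 38, 20, 8, 42, 28])
add_all([20, 21, 38, 20, 8, 42, 28]) = 20 + add_all([21, 38, 20, 8, 42, 28])
add_all([21, 38, 20, 8, 42, 28]) = 21 + add_all([38, 20, 8, 42, 28])
add_all([38, 20, 8, 42, 28]) = 38 + add_all([20, 8, 42, 28])
add_all([20, 8, 42, 28]) = 20 + add_all([8, 42, 28])
add_all([8, 42, 28]) = 8 + add_all([42, 28])
add_all([42, 28]) = 42 + add_all([28])
add_all([28]) = 28 + add_all([])
add_all([]) = 0  (base case)
Total: 12 + 20 + 21 + 38 + 20 + 8 + 42 + 28 + 0 = 189

189


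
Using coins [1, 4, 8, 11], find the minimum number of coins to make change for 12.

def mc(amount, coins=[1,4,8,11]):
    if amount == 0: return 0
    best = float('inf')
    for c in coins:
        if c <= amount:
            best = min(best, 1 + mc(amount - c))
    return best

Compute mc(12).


Building up with DP:
mc(0) = 0
mc(1) = min(1+mc(0)=1+0=1) = 1
mc(2) = min(1+mc(1)=1+1=2) = 2
mc(3) = min(1+mc(2)=1+2=3) = 3
mc(4) = min(1+mc(3)=1+3=4, 1+mc(0)=1+0=1) = 1
mc(5) = min(1+mc(4)=1+1=2, 1+mc(1)=1+1=2) = 2
mc(6) = min(1+mc(5)=1+2=3, 1+mc(2)=1+2=3) = 3
mc(7) = min(1+mc(6)=1+3=4, 1+mc(3)=1+3=4) = 4
mc(8) = min(1+mc(7)=1+4=5, 1+mc(4)=1+1=2, 1+mc(0)=1+0=1) = 1
mc(9) = min(1+mc(8)=1+1=2, 1+mc(5)=1+2=3, 1+mc(1)=1+1=2) = 2
mc(10) = min(1+mc(9)=1+2=3, 1+mc(6)=1+3=4, 1+mc(2)=1+2=3) = 3
mc(11) = min(1+mc(10)=1+3=4, 1+mc(7)=1+4=5, 1+mc(3)=1+3=4, 1+mc(0)=1+0=1) = 1
mc(12) = min(1+mc(11)=1+1=2, 1+mc(8)=1+1=2, 1+mc(4)=1+1=2, 1+mc(1)=1+1=2) = 2

2


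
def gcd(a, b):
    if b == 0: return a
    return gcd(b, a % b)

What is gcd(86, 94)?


gcd(86, 94) = gcd(94, 86)
gcd(94, 86) = gcd(86, 8)
gcd(86, 8) = gcd(8, 6)
gcd(8, 6) = gcd(6, 2)
gcd(6, 2) = gcd(2, 0)
gcd(2, 0) = 2  (base case)

2


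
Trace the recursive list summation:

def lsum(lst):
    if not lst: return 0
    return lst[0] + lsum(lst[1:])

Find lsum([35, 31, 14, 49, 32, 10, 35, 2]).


lsum([35, 31, 14, 49, 32, 10, 35, 2]) = 35 + lsum([31, 14, 49, 32, 10, 35, 2])
lsum([31, 14, 49, 32, 10, 35, 2]) = 31 + lsum([14, 49, 32, 10, 35, 2])
lsum([14, 49, 32, 10, 35, 2]) = 14 + lsum([49, 32, 10, 35, 2])
lsum([49, 32, 10, 35, 2]) = 49 + lsum([32, 10, 35, 2])
lsum([32, 10, 35, 2]) = 32 + lsum([10, 35, 2])
lsum([10, 35, 2]) = 10 + lsum([35, 2])
lsum([35, 2]) = 35 + lsum([2])
lsum([2]) = 2 + lsum([])
lsum([]) = 0  (base case)
Total: 35 + 31 + 14 + 49 + 32 + 10 + 35 + 2 + 0 = 208

208


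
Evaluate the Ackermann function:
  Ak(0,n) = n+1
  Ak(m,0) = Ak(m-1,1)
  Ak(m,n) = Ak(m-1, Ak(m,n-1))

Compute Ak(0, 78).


Ak(0, 78) = 79
Result: Ak(0, 78) = 79

79


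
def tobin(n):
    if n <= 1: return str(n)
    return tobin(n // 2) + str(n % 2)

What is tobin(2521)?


tobin(2521) = tobin(1260) + '1'
tobin(1260) = tobin(630) + '0'
tobin(630) = tobin(315) + '0'
tobin(315) = tobin(157) + '1'
tobin(157) = tobin(78) + '1'
tobin(78) = tobin(39) + '0'
tobin(39) = tobin(19) + '1'
tobin(19) = tobin(9) + '1'
tobin(9) = tobin(4) + '1'
tobin(4) = tobin(2) + '0'
tobin(2) = tobin(1) + '0'
tobin(1) = '1'  (base case)
Concatenating: '1' + '0' + '0' + '1' + '1' + '1' + '0' + '1' + '1' + '0' + '0' + '1' = '100111011001'

100111011001


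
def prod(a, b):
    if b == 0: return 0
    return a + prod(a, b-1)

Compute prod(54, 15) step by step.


prod(54, 15) = 54 + prod(54, 14)
prod(54, 14) = 54 + prod(54, 13)
prod(54, 13) = 54 + prod(54, 12)
prod(54, 12) = 54 + prod(54, 11)
prod(54, 11) = 54 + prod(54, 10)
prod(54, 10) = 54 + prod(54, 9)
prod(54, 9) = 54 + prod(54, 8)
prod(54, 8) = 54 + prod(54, 7)
prod(54, 7) = 54 + prod(54, 6)
prod(54, 6) = 54 + prod(54, 5)
prod(54, 5) = 54 + prod(54, 4)
prod(54, 4) = 54 + prod(54, 3)
prod(54, 3) = 54 + prod(54, 2)
prod(54, 2) = 54 + prod(54, 1)
prod(54, 1) = 54 + prod(54, 0)
prod(54, 0) = 0  (base case)
Total: 54 + 54 + 54 + 54 + 54 + 54 + 54 + 54 + 54 + 54 + 54 + 54 + 54 + 54 + 54 + 0 = 810

810


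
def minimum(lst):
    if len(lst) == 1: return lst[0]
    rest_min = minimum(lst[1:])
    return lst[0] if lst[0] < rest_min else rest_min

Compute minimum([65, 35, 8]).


minimum([65, 35, 8]): compare 65 with minimum([35, 8])
minimum([35, 8]): compare 35 with minimum([8])
minimum([8]) = 8  (base case)
Compare 35 with 8 -> 8
Compare 65 with 8 -> 8

8


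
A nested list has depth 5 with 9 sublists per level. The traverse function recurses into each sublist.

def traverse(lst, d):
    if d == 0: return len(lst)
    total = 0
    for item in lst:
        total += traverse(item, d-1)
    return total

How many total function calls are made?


At depth 0 (root): 1 call
At depth 1: each of 1 parents calls traverse on 9 children = 9 calls
At depth 2: each of 9 parents calls traverse on 9 children = 81 calls
At depth 3: each of 81 parents calls traverse on 9 children = 729 calls
At depth 4: each of 729 parents calls traverse on 9 children = 6561 calls
At depth 5: each of 6561 parents calls traverse on 9 children = 59049 calls
Total: 1 + 9 + 81 + 729 + 6561 + 59049 = 66430

66430


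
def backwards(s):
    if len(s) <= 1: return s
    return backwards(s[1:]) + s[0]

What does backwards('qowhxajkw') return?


backwards('qowhxajkw') = backwards('owhxajkw') + 'q'
backwards('owhxajkw') = backwards('whxajkw') + 'o'
backwards('whxajkw') = backwards('hxajkw') + 'w'
backwards('hxajkw') = backwards('xajkw') + 'h'
backwards('xajkw') = backwards('ajkw') + 'x'
backwards('ajkw') = backwards('jkw') + 'a'
backwards('jkw') = backwards('kw') + 'j'
backwards('kw') = backwards('w') + 'k'
backwards('w') = 'w'  (base case)
Concatenating: 'w' + 'k' + 'j' + 'a' + 'x' + 'h' + 'w' + 'o' + 'q' = 'wkjaxhwoq'

wkjaxhwoq


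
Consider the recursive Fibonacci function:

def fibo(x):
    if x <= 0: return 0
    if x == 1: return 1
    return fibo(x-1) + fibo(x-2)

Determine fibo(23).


Computing fibo(23) bottom-up:
fibo(0) = 0
fibo(1) = 1
fibo(2) = fibo(1) + fibo(0) = 1 + 0 = 1
fibo(3) = fibo(2) + fibo(1) = 1 + 1 = 2
fibo(4) = fibo(3) + fibo(2) = 2 + 1 = 3
fibo(5) = fibo(4) + fibo(3) = 3 + 2 = 5
fibo(6) = fibo(5) + fibo(4) = 5 + 3 = 8
fibo(7) = fibo(6) + fibo(5) = 8 + 5 = 13
fibo(8) = fibo(7) + fibo(6) = 13 + 8 = 21
fibo(9) = fibo(8) + fibo(7) = 21 + 13 = 34
fibo(10) = fibo(9) + fibo(8) = 34 + 21 = 55
fibo(11) = fibo(10) + fibo(9) = 55 + 34 = 89
fibo(12) = fibo(11) + fibo(10) = 89 + 55 = 144
fibo(13) = fibo(12) + fibo(11) = 144 + 89 = 233
fibo(14) = fibo(13) + fibo(12) = 233 + 144 = 377
fibo(15) = fibo(14) + fibo(13) = 377 + 233 = 610
fibo(16) = fibo(15) + fibo(14) = 610 + 377 = 987
fibo(17) = fibo(16) + fibo(15) = 987 + 610 = 1597
fibo(18) = fibo(17) + fibo(16) = 1597 + 987 = 2584
fibo(19) = fibo(18) + fibo(17) = 2584 + 1597 = 4181
fibo(20) = fibo(19) + fibo(18) = 4181 + 2584 = 6765
fibo(21) = fibo(20) + fibo(19) = 6765 + 4181 = 10946
fibo(22) = fibo(21) + fibo(20) = 10946 + 6765 = 17711
fibo(23) = fibo(22) + fibo(21) = 17711 + 10946 = 28657

28657


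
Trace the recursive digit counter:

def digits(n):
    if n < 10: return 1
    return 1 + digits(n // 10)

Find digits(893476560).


digits(893476560) = 1 + digits(89347656)
digits(89347656) = 1 + digits(8934765)
digits(8934765) = 1 + digits(893476)
digits(893476) = 1 + digits(89347)
digits(89347) = 1 + digits(8934)
digits(8934) = 1 + digits(893)
digits(893) = 1 + digits(89)
digits(89) = 1 + digits(8)
digits(8) = 1  (base case: 8 < 10)
Unwinding: 1 + 1 + 1 + 1 + 1 + 1 + 1 + 1 + 1 = 9

9


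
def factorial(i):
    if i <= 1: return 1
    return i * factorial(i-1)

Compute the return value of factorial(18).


factorial(18)
= 18 * factorial(17)
= 18 * 17 * factorial(16)
= 18 * 17 * 16 * factorial(15)
= 18 * 17 * 16 * 15 * factorial(14)
= 18 * 17 * 16 * 15 * 14 * factorial(13)
= 18 * 17 * 16 * 15 * 14 * 13 * factorial(12)
= 18 * 17 * 16 * 15 * 14 * 13 * 12 * factorial(11)
= 18 * 17 * 16 * 15 * 14 * 13 * 12 * 11 * factorial(10)
= 18 * 17 * 16 * 15 * 14 * 13 * 12 * 11 * 10 * factorial(9)
= 18 * 17 * 16 * 15 * 14 * 13 * 12 * 11 * 10 * 9 * factorial(8)
= 18 * 17 * 16 * 15 * 14 * 13 * 12 * 11 * 10 * 9 * 8 * factorial(7)
= 18 * 17 * 16 * 15 * 14 * 13 * 12 * 11 * 10 * 9 * 8 * 7 * factorial(6)
= 18 * 17 * 16 * 15 * 14 * 13 * 12 * 11 * 10 * 9 * 8 * 7 * 6 * factorial(5)
= 18 * 17 * 16 * 15 * 14 * 13 * 12 * 11 * 10 * 9 * 8 * 7 * 6 * 5 * factorial(4)
= 18 * 17 * 16 * 15 * 14 * 13 * 12 * 11 * 10 * 9 * 8 * 7 * 6 * 5 * 4 * factorial(3)
= 18 * 17 * 16 * 15 * 14 * 13 * 12 * 11 * 10 * 9 * 8 * 7 * 6 * 5 * 4 * 3 * factorial(2)
= 18 * 17 * 16 * 15 * 14 * 13 * 12 * 11 * 10 * 9 * 8 * 7 * 6 * 5 * 4 * 3 * 2 * factorial(1)
= 18 * 17 * 16 * 15 * 14 * 13 * 12 * 11 * 10 * 9 * 8 * 7 * 6 * 5 * 4 * 3 * 2 * 1
= 6402373705728000

6402373705728000


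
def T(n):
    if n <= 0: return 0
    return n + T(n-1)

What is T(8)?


T(8)
= 8 + 7 + 6 + 5 + 4 + 3 + 2 + 1 + T(0)
= 8 + 7 + 6 + 5 + 4 + 3 + 2 + 1 + 0
= 36

36


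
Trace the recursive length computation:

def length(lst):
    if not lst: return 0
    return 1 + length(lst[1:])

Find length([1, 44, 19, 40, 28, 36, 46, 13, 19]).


length([1, 44, 19, 40, 28, 36, 46, 13, 19]) = 1 + length([44, 19, 40, 28, 36, 46, 13, 19])
length([44, 19, 40, 28, 36, 46, 13, 19]) = 1 + length([19, 40, 28, 36, 46, 13, 19])
length([19, 40, 28, 36, 46, 13, 19]) = 1 + length([40, 28, 36, 46, 13, 19])
length([40, 28, 36, 46, 13, 19]) = 1 + length([28, 36, 46, 13, 19])
length([28, 36, 46, 13, 19]) = 1 + length([36, 46, 13, 19])
length([36, 46, 13, 19]) = 1 + length([46, 13, 19])
length([46, 13, 19]) = 1 + length([13, 19])
length([13, 19]) = 1 + length([19])
length([19]) = 1 + length([])
length([]) = 0  (base case)
Unwinding: 1 + 1 + 1 + 1 + 1 + 1 + 1 + 1 + 1 + 0 = 9

9


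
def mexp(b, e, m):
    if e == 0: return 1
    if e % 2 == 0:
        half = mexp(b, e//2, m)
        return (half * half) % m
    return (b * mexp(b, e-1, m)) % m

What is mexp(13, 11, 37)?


mexp(13, 11, 37): e is odd, compute mexp(13, 10, 37)
  mexp(13, 10, 37): e is even, compute mexp(13, 5, 37)
    mexp(13, 5, 37): e is odd, compute mexp(13, 4, 37)
      mexp(13, 4, 37): e is even, compute mexp(13, 2, 37)
        mexp(13, 2, 37): e is even, compute mexp(13, 1, 37)
          mexp(13, 1, 37): e is odd, compute mexp(13, 0, 37)
          mexp(13, 0, 37) = 1
          (13 * 1) % 37 = 13
        half=13, (13*13) % 37 = 21
      half=21, (21*21) % 37 = 34
    (13 * 34) % 37 = 35
  half=35, (35*35) % 37 = 4
(13 * 4) % 37 = 15

15


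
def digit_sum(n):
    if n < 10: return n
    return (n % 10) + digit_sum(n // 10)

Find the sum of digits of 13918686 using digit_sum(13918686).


digit_sum(13918686) = 6 + digit_sum(1391868)
digit_sum(1391868) = 8 + digit_sum(139186)
digit_sum(139186) = 6 + digit_sum(13918)
digit_sum(13918) = 8 + digit_sum(1391)
digit_sum(1391) = 1 + digit_sum(139)
digit_sum(139) = 9 + digit_sum(13)
digit_sum(13) = 3 + digit_sum(1)
digit_sum(1) = 1  (base case)
Total: 6 + 8 + 6 + 8 + 1 + 9 + 3 + 1 = 42

42


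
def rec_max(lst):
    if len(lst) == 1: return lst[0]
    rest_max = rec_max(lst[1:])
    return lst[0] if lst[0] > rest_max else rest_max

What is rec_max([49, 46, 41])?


rec_max([49, 46, 41]): compare 49 with rec_max([46, 41])
rec_max([46, 41]): compare 46 with rec_max([41])
rec_max([41]) = 41  (base case)
Compare 46 with 41 -> 46
Compare 49 with 46 -> 49

49


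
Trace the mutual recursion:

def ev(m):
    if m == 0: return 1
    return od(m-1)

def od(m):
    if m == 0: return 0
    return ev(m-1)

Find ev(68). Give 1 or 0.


ev(68) = od(67)
od(67) = ev(66)
ev(66) = od(65)
od(65) = ev(64)
ev(64) = od(63)
od(63) = ev(62)
ev(62) = od(61)
od(61) = ev(60)
ev(60) = od(59)
od(59) = ev(58)
ev(58) = od(57)
od(57) = ev(56)
ev(56) = od(55)
od(55) = ev(54)
ev(54) = od(53)
od(53) = ev(52)
ev(52) = od(51)
od(51) = ev(50)
ev(50) = od(49)
od(49) = ev(48)
ev(48) = od(47)
od(47) = ev(46)
ev(46) = od(45)
od(45) = ev(44)
ev(44) = od(43)
od(43) = ev(42)
ev(42) = od(41)
od(41) = ev(40)
ev(40) = od(39)
od(39) = ev(38)
ev(38) = od(37)
od(37) = ev(36)
ev(36) = od(35)
od(35) = ev(34)
ev(34) = od(33)
od(33) = ev(32)
ev(32) = od(31)
od(31) = ev(30)
ev(30) = od(29)
od(29) = ev(28)
ev(28) = od(27)
od(27) = ev(26)
ev(26) = od(25)
od(25) = ev(24)
ev(24) = od(23)
od(23) = ev(22)
ev(22) = od(21)
od(21) = ev(20)
ev(20) = od(19)
od(19) = ev(18)
ev(18) = od(17)
od(17) = ev(16)
ev(16) = od(15)
od(15) = ev(14)
ev(14) = od(13)
od(13) = ev(12)
ev(12) = od(11)
od(11) = ev(10)
ev(10) = od(9)
od(9) = ev(8)
ev(8) = od(7)
od(7) = ev(6)
ev(6) = od(5)
od(5) = ev(4)
ev(4) = od(3)
od(3) = ev(2)
ev(2) = od(1)
od(1) = ev(0)
ev(0) = 1  (base case)
Result: 1

1


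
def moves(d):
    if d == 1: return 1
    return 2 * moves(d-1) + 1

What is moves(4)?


moves(4) = 2 * moves(3) + 1
moves(3) = 2 * moves(2) + 1
moves(2) = 2 * moves(1) + 1
moves(1) = 1  (base case)
moves(2) = 2 * 1 + 1 = 3
moves(3) = 2 * 3 + 1 = 7
moves(4) = 2 * 7 + 1 = 15

15


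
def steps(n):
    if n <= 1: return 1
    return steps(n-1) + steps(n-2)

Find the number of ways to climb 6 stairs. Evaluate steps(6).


Building up from base cases:
steps(0) = 1
steps(1) = 1
steps(2) = steps(1) + steps(0) = 1 + 1 = 2
steps(3) = steps(2) + steps(1) = 2 + 1 = 3
steps(4) = steps(3) + steps(2) = 3 + 2 = 5
steps(5) = steps(4) + steps(3) = 5 + 3 = 8
steps(6) = steps(5) + steps(4) = 8 + 5 = 13

13


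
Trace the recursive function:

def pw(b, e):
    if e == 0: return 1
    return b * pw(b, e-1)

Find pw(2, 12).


pw(2, 12)
= 2 * pw(2, 11)
= 2 * 2 * pw(2, 10)
= 2 * 2 * 2 * pw(2, 9)
= 2 * 2 * 2 * 2 * pw(2, 8)
= 2 * 2 * 2 * 2 * 2 * pw(2, 7)
= 2 * 2 * 2 * 2 * 2 * 2 * pw(2, 6)
= 2 * 2 * 2 * 2 * 2 * 2 * 2 * pw(2, 5)
= 2 * 2 * 2 * 2 * 2 * 2 * 2 * 2 * pw(2, 4)
= 2 * 2 * 2 * 2 * 2 * 2 * 2 * 2 * 2 * pw(2, 3)
= 2 * 2 * 2 * 2 * 2 * 2 * 2 * 2 * 2 * 2 * pw(2, 2)
= 2 * 2 * 2 * 2 * 2 * 2 * 2 * 2 * 2 * 2 * 2 * pw(2, 1)
= 2 * 2 * 2 * 2 * 2 * 2 * 2 * 2 * 2 * 2 * 2 * 2 * pw(2, 0)
= 2 * 2 * 2 * 2 * 2 * 2 * 2 * 2 * 2 * 2 * 2 * 2 * 1
= 4096

4096


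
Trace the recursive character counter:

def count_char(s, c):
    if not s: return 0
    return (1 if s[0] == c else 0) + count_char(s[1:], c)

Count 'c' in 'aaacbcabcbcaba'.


s[0]='a' != 'c' -> 0
s[0]='a' != 'c' -> 0
s[0]='a' != 'c' -> 0
s[0]='c' == 'c' -> 1
s[0]='b' != 'c' -> 0
s[0]='c' == 'c' -> 1
s[0]='a' != 'c' -> 0
s[0]='b' != 'c' -> 0
s[0]='c' == 'c' -> 1
s[0]='b' != 'c' -> 0
s[0]='c' == 'c' -> 1
s[0]='a' != 'c' -> 0
s[0]='b' != 'c' -> 0
s[0]='a' != 'c' -> 0
Sum: 0 + 0 + 0 + 1 + 0 + 1 + 0 + 0 + 1 + 0 + 1 + 0 + 0 + 0 = 4

4


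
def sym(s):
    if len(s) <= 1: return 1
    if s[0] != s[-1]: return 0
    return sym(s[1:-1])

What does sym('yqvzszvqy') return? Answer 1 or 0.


sym('yqvzszvqy'): s[0]='y' == s[-1]='y' -> check sym('qvzszvq')
sym('qvzszvq'): s[0]='q' == s[-1]='q' -> check sym('vzszv')
sym('vzszv'): s[0]='v' == s[-1]='v' -> check sym('zsz')
sym('zsz'): s[0]='z' == s[-1]='z' -> check sym('s')
sym('s'): len <= 1 -> return 1  (base case)
Result: 1 (palindrome)

1


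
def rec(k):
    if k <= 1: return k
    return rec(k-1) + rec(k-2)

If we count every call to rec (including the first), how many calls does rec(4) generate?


Let C(n) = total calls for rec(n)
C(0) = 1, C(1) = 1
C(2) = 1 + C(1) + C(0) = 1 + 1 + 1 = 3
C(3) = 1 + C(2) + C(1) = 1 + 3 + 1 = 5
C(4) = 1 + C(3) + C(2) = 1 + 5 + 3 = 9

9


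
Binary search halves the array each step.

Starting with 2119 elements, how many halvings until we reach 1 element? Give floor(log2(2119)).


2119 / 2 = 1059
1059 / 2 = 529
529 / 2 = 264
264 / 2 = 132
132 / 2 = 66
66 / 2 = 33
33 / 2 = 16
16 / 2 = 8
8 / 2 = 4
4 / 2 = 2
2 / 2 = 1
Reached 1 after 11 halvings

11


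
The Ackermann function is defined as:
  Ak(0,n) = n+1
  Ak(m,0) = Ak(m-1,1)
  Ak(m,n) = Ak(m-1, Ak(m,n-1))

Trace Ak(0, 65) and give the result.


Ak(0, 65) = 66
Result: Ak(0, 65) = 66

66


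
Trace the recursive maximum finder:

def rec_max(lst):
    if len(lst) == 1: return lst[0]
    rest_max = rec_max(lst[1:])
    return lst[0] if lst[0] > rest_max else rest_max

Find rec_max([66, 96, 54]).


rec_max([66, 96, 54]): compare 66 with rec_max([96, 54])
rec_max([96, 54]): compare 96 with rec_max([54])
rec_max([54]) = 54  (base case)
Compare 96 with 54 -> 96
Compare 66 with 96 -> 96

96


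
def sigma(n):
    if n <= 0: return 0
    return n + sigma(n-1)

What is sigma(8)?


sigma(8)
= 8 + 7 + 6 + 5 + 4 + 3 + 2 + 1 + sigma(0)
= 8 + 7 + 6 + 5 + 4 + 3 + 2 + 1 + 0
= 36

36


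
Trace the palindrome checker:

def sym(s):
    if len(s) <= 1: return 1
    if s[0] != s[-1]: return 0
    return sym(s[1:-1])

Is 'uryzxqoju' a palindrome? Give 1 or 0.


sym('uryzxqoju'): s[0]='u' == s[-1]='u' -> check sym('ryzxqoj')
sym('ryzxqoj'): s[0]='r' != s[-1]='j' -> return 0
Result: 0 (not a palindrome)

0


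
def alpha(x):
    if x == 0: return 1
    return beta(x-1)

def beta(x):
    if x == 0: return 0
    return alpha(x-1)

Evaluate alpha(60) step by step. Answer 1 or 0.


alpha(60) = beta(59)
beta(59) = alpha(58)
alpha(58) = beta(57)
beta(57) = alpha(56)
alpha(56) = beta(55)
beta(55) = alpha(54)
alpha(54) = beta(53)
beta(53) = alpha(52)
alpha(52) = beta(51)
beta(51) = alpha(50)
alpha(50) = beta(49)
beta(49) = alpha(48)
alpha(48) = beta(47)
beta(47) = alpha(46)
alpha(46) = beta(45)
beta(45) = alpha(44)
alpha(44) = beta(43)
beta(43) = alpha(42)
alpha(42) = beta(41)
beta(41) = alpha(40)
alpha(40) = beta(39)
beta(39) = alpha(38)
alpha(38) = beta(37)
beta(37) = alpha(36)
alpha(36) = beta(35)
beta(35) = alpha(34)
alpha(34) = beta(33)
beta(33) = alpha(32)
alpha(32) = beta(31)
beta(31) = alpha(30)
alpha(30) = beta(29)
beta(29) = alpha(28)
alpha(28) = beta(27)
beta(27) = alpha(26)
alpha(26) = beta(25)
beta(25) = alpha(24)
alpha(24) = beta(23)
beta(23) = alpha(22)
alpha(22) = beta(21)
beta(21) = alpha(20)
alpha(20) = beta(19)
beta(19) = alpha(18)
alpha(18) = beta(17)
beta(17) = alpha(16)
alpha(16) = beta(15)
beta(15) = alpha(14)
alpha(14) = beta(13)
beta(13) = alpha(12)
alpha(12) = beta(11)
beta(11) = alpha(10)
alpha(10) = beta(9)
beta(9) = alpha(8)
alpha(8) = beta(7)
beta(7) = alpha(6)
alpha(6) = beta(5)
beta(5) = alpha(4)
alpha(4) = beta(3)
beta(3) = alpha(2)
alpha(2) = beta(1)
beta(1) = alpha(0)
alpha(0) = 1  (base case)
Result: 1

1


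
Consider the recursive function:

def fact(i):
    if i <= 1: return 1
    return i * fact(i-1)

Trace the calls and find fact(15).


fact(15)
= 15 * fact(14)
= 15 * 14 * fact(13)
= 15 * 14 * 13 * fact(12)
= 15 * 14 * 13 * 12 * fact(11)
= 15 * 14 * 13 * 12 * 11 * fact(10)
= 15 * 14 * 13 * 12 * 11 * 10 * fact(9)
= 15 * 14 * 13 * 12 * 11 * 10 * 9 * fact(8)
= 15 * 14 * 13 * 12 * 11 * 10 * 9 * 8 * fact(7)
= 15 * 14 * 13 * 12 * 11 * 10 * 9 * 8 * 7 * fact(6)
= 15 * 14 * 13 * 12 * 11 * 10 * 9 * 8 * 7 * 6 * fact(5)
= 15 * 14 * 13 * 12 * 11 * 10 * 9 * 8 * 7 * 6 * 5 * fact(4)
= 15 * 14 * 13 * 12 * 11 * 10 * 9 * 8 * 7 * 6 * 5 * 4 * fact(3)
= 15 * 14 * 13 * 12 * 11 * 10 * 9 * 8 * 7 * 6 * 5 * 4 * 3 * fact(2)
= 15 * 14 * 13 * 12 * 11 * 10 * 9 * 8 * 7 * 6 * 5 * 4 * 3 * 2 * fact(1)
= 15 * 14 * 13 * 12 * 11 * 10 * 9 * 8 * 7 * 6 * 5 * 4 * 3 * 2 * 1
= 1307674368000

1307674368000


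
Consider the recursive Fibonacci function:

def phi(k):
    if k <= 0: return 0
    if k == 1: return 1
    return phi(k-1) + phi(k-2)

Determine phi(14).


Computing phi(14) bottom-up:
phi(0) = 0
phi(1) = 1
phi(2) = phi(1) + phi(0) = 1 + 0 = 1
phi(3) = phi(2) + phi(1) = 1 + 1 = 2
phi(4) = phi(3) + phi(2) = 2 + 1 = 3
phi(5) = phi(4) + phi(3) = 3 + 2 = 5
phi(6) = phi(5) + phi(4) = 5 + 3 = 8
phi(7) = phi(6) + phi(5) = 8 + 5 = 13
phi(8) = phi(7) + phi(6) = 13 + 8 = 21
phi(9) = phi(8) + phi(7) = 21 + 13 = 34
phi(10) = phi(9) + phi(8) = 34 + 21 = 55
phi(11) = phi(10) + phi(9) = 55 + 34 = 89
phi(12) = phi(11) + phi(10) = 89 + 55 = 144
phi(13) = phi(12) + phi(11) = 144 + 89 = 233
phi(14) = phi(13) + phi(12) = 233 + 144 = 377

377


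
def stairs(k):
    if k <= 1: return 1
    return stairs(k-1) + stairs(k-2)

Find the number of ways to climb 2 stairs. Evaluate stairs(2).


Building up from base cases:
stairs(0) = 1
stairs(1) = 1
stairs(2) = stairs(1) + stairs(0) = 1 + 1 = 2

2


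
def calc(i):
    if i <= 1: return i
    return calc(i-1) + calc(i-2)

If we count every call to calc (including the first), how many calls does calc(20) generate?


Let C(n) = total calls for calc(n)
C(0) = 1, C(1) = 1
C(2) = 1 + C(1) + C(0) = 1 + 1 + 1 = 3
C(3) = 1 + C(2) + C(1) = 1 + 3 + 1 = 5
C(4) = 1 + C(3) + C(2) = 1 + 5 + 3 = 9
C(5) = 1 + C(4) + C(3) = 1 + 9 + 5 = 15
C(6) = 1 + C(5) + C(4) = 1 + 15 + 9 = 25
C(7) = 1 + C(6) + C(5) = 1 + 25 + 15 = 41
C(8) = 1 + C(7) + C(6) = 1 + 41 + 25 = 67
C(9) = 1 + C(8) + C(7) = 1 + 67 + 41 = 109
C(10) = 1 + C(9) + C(8) = 1 + 109 + 67 = 177
C(11) = 1 + C(10) + C(9) = 1 + 177 + 109 = 287
C(12) = 1 + C(11) + C(10) = 1 + 287 + 177 = 465
C(13) = 1 + C(12) + C(11) = 1 + 465 + 287 = 753
C(14) = 1 + C(13) + C(12) = 1 + 753 + 465 = 1219
C(15) = 1 + C(14) + C(13) = 1 + 1219 + 753 = 1973
C(16) = 1 + C(15) + C(14) = 1 + 1973 + 1219 = 3193
C(17) = 1 + C(16) + C(15) = 1 + 3193 + 1973 = 5167
C(18) = 1 + C(17) + C(16) = 1 + 5167 + 3193 = 8361
C(19) = 1 + C(18) + C(17) = 1 + 8361 + 5167 = 13529
C(20) = 1 + C(19) + C(18) = 1 + 13529 + 8361 = 21891

21891


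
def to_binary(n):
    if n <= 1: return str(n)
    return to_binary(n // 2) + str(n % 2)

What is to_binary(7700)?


to_binary(7700) = to_binary(3850) + '0'
to_binary(3850) = to_binary(1925) + '0'
to_binary(1925) = to_binary(962) + '1'
to_binary(962) = to_binary(481) + '0'
to_binary(481) = to_binary(240) + '1'
to_binary(240) = to_binary(120) + '0'
to_binary(120) = to_binary(60) + '0'
to_binary(60) = to_binary(30) + '0'
to_binary(30) = to_binary(15) + '0'
to_binary(15) = to_binary(7) + '1'
to_binary(7) = to_binary(3) + '1'
to_binary(3) = to_binary(1) + '1'
to_binary(1) = '1'  (base case)
Concatenating: '1' + '1' + '1' + '1' + '0' + '0' + '0' + '0' + '1' + '0' + '1' + '0' + '0' = '1111000010100'

1111000010100


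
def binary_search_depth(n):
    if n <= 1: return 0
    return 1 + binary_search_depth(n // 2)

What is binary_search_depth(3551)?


3551 / 2 = 1775
1775 / 2 = 887
887 / 2 = 443
443 / 2 = 221
221 / 2 = 110
110 / 2 = 55
55 / 2 = 27
27 / 2 = 13
13 / 2 = 6
6 / 2 = 3
3 / 2 = 1
Reached 1 after 11 halvings

11


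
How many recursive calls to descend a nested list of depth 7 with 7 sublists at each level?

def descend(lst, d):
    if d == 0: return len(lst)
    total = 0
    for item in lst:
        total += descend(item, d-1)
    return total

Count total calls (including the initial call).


At depth 0 (root): 1 call
At depth 1: each of 1 parents calls descend on 7 children = 7 calls
At depth 2: each of 7 parents calls descend on 7 children = 49 calls
At depth 3: each of 49 parents calls descend on 7 children = 343 calls
At depth 4: each of 343 parents calls descend on 7 children = 2401 calls
At depth 5: each of 2401 parents calls descend on 7 children = 16807 calls
At depth 6: each of 16807 parents calls descend on 7 children = 117649 calls
At depth 7: each of 117649 parents calls descend on 7 children = 823543 calls
Total: 1 + 7 + 49 + 343 + 2401 + 16807 + 117649 + 823543 = 960800

960800


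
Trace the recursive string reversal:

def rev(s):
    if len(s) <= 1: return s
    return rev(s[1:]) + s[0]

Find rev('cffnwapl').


rev('cffnwapl') = rev('ffnwapl') + 'c'
rev('ffnwapl') = rev('fnwapl') + 'f'
rev('fnwapl') = rev('nwapl') + 'f'
rev('nwapl') = rev('wapl') + 'n'
rev('wapl') = rev('apl') + 'w'
rev('apl') = rev('pl') + 'a'
rev('pl') = rev('l') + 'p'
rev('l') = 'l'  (base case)
Concatenating: 'l' + 'p' + 'a' + 'w' + 'n' + 'f' + 'f' + 'c' = 'lpawnffc'

lpawnffc


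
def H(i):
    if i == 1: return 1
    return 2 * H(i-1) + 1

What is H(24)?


H(24) = 2 * H(23) + 1
H(23) = 2 * H(22) + 1
H(22) = 2 * H(21) + 1
H(21) = 2 * H(20) + 1
H(20) = 2 * H(19) + 1
H(19) = 2 * H(18) + 1
H(18) = 2 * H(17) + 1
H(17) = 2 * H(16) + 1
H(16) = 2 * H(15) + 1
H(15) = 2 * H(14) + 1
H(14) = 2 * H(13) + 1
H(13) = 2 * H(12) + 1
H(12) = 2 * H(11) + 1
H(11) = 2 * H(10) + 1
H(10) = 2 * H(9) + 1
H(9) = 2 * H(8) + 1
H(8) = 2 * H(7) + 1
H(7) = 2 * H(6) + 1
H(6) = 2 * H(5) + 1
H(5) = 2 * H(4) + 1
H(4) = 2 * H(3) + 1
H(3) = 2 * H(2) + 1
H(2) = 2 * H(1) + 1
H(1) = 1  (base case)
H(2) = 2 * 1 + 1 = 3
H(3) = 2 * 3 + 1 = 7
H(4) = 2 * 7 + 1 = 15
H(5) = 2 * 15 + 1 = 31
H(6) = 2 * 31 + 1 = 63
H(7) = 2 * 63 + 1 = 127
H(8) = 2 * 127 + 1 = 255
H(9) = 2 * 255 + 1 = 511
H(10) = 2 * 511 + 1 = 1023
H(11) = 2 * 1023 + 1 = 2047
H(12) = 2 * 2047 + 1 = 4095
H(13) = 2 * 4095 + 1 = 8191
H(14) = 2 * 8191 + 1 = 16383
H(15) = 2 * 16383 + 1 = 32767
H(16) = 2 * 32767 + 1 = 65535
H(17) = 2 * 65535 + 1 = 131071
H(18) = 2 * 131071 + 1 = 262143
H(19) = 2 * 262143 + 1 = 524287
H(20) = 2 * 524287 + 1 = 1048575
H(21) = 2 * 1048575 + 1 = 2097151
H(22) = 2 * 2097151 + 1 = 4194303
H(23) = 2 * 4194303 + 1 = 8388607
H(24) = 2 * 8388607 + 1 = 16777215

16777215


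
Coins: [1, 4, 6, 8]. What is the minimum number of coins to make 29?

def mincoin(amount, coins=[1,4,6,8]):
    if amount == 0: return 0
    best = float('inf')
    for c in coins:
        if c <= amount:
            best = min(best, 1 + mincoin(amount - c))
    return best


Building up with DP:
mincoin(0) = 0
mincoin(1) = min(1+mincoin(0)=1+0=1) = 1
mincoin(2) = min(1+mincoin(1)=1+1=2) = 2
mincoin(3) = min(1+mincoin(2)=1+2=3) = 3
mincoin(4) = min(1+mincoin(3)=1+3=4, 1+mincoin(0)=1+0=1) = 1
mincoin(5) = min(1+mincoin(4)=1+1=2, 1+mincoin(1)=1+1=2) = 2
mincoin(6) = min(1+mincoin(5)=1+2=3, 1+mincoin(2)=1+2=3, 1+mincoin(0)=1+0=1) = 1
mincoin(7) = min(1+mincoin(6)=1+1=2, 1+mincoin(3)=1+3=4, 1+mincoin(1)=1+1=2) = 2
mincoin(8) = min(1+mincoin(7)=1+2=3, 1+mincoin(4)=1+1=2, 1+mincoin(2)=1+2=3, 1+mincoin(0)=1+0=1) = 1
mincoin(9) = min(1+mincoin(8)=1+1=2, 1+mincoin(5)=1+2=3, 1+mincoin(3)=1+3=4, 1+mincoin(1)=1+1=2) = 2
mincoin(10) = min(1+mincoin(9)=1+2=3, 1+mincoin(6)=1+1=2, 1+mincoin(4)=1+1=2, 1+mincoin(2)=1+2=3) = 2
mincoin(11) = min(1+mincoin(10)=1+2=3, 1+mincoin(7)=1+2=3, 1+mincoin(5)=1+2=3, 1+mincoin(3)=1+3=4) = 3
mincoin(12) = min(1+mincoin(11)=1+3=4, 1+mincoin(8)=1+1=2, 1+mincoin(6)=1+1=2, 1+mincoin(4)=1+1=2) = 2
mincoin(13) = min(1+mincoin(12)=1+2=3, 1+mincoin(9)=1+2=3, 1+mincoin(7)=1+2=3, 1+mincoin(5)=1+2=3) = 3
mincoin(14) = min(1+mincoin(13)=1+3=4, 1+mincoin(10)=1+2=3, 1+mincoin(8)=1+1=2, 1+mincoin(6)=1+1=2) = 2
mincoin(15) = min(1+mincoin(14)=1+2=3, 1+mincoin(11)=1+3=4, 1+mincoin(9)=1+2=3, 1+mincoin(7)=1+2=3) = 3
mincoin(16) = min(1+mincoin(15)=1+3=4, 1+mincoin(12)=1+2=3, 1+mincoin(10)=1+2=3, 1+mincoin(8)=1+1=2) = 2
mincoin(17) = min(1+mincoin(16)=1+2=3, 1+mincoin(13)=1+3=4, 1+mincoin(11)=1+3=4, 1+mincoin(9)=1+2=3) = 3
mincoin(18) = min(1+mincoin(17)=1+3=4, 1+mincoin(14)=1+2=3, 1+mincoin(12)=1+2=3, 1+mincoin(10)=1+2=3) = 3
mincoin(19) = min(1+mincoin(18)=1+3=4, 1+mincoin(15)=1+3=4, 1+mincoin(13)=1+3=4, 1+mincoin(11)=1+3=4) = 4
mincoin(20) = min(1+mincoin(19)=1+4=5, 1+mincoin(16)=1+2=3, 1+mincoin(14)=1+2=3, 1+mincoin(12)=1+2=3) = 3
mincoin(21) = min(1+mincoin(20)=1+3=4, 1+mincoin(17)=1+3=4, 1+mincoin(15)=1+3=4, 1+mincoin(13)=1+3=4) = 4
mincoin(22) = min(1+mincoin(21)=1+4=5, 1+mincoin(18)=1+3=4, 1+mincoin(16)=1+2=3, 1+mincoin(14)=1+2=3) = 3
mincoin(23) = min(1+mincoin(22)=1+3=4, 1+mincoin(19)=1+4=5, 1+mincoin(17)=1+3=4, 1+mincoin(15)=1+3=4) = 4
mincoin(24) = min(1+mincoin(23)=1+4=5, 1+mincoin(20)=1+3=4, 1+mincoin(18)=1+3=4, 1+mincoin(16)=1+2=3) = 3
mincoin(25) = min(1+mincoin(24)=1+3=4, 1+mincoin(21)=1+4=5, 1+mincoin(19)=1+4=5, 1+mincoin(17)=1+3=4) = 4
mincoin(26) = min(1+mincoin(25)=1+4=5, 1+mincoin(22)=1+3=4, 1+mincoin(20)=1+3=4, 1+mincoin(18)=1+3=4) = 4
mincoin(27) = min(1+mincoin(26)=1+4=5, 1+mincoin(23)=1+4=5, 1+mincoin(21)=1+4=5, 1+mincoin(19)=1+4=5) = 5
mincoin(28) = min(1+mincoin(27)=1+5=6, 1+mincoin(24)=1+3=4, 1+mincoin(22)=1+3=4, 1+mincoin(20)=1+3=4) = 4
mincoin(29) = min(1+mincoin(28)=1+4=5, 1+mincoin(25)=1+4=5, 1+mincoin(23)=1+4=5, 1+mincoin(21)=1+4=5) = 5

5


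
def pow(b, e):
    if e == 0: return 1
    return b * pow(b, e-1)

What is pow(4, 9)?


pow(4, 9)
= 4 * pow(4, 8)
= 4 * 4 * pow(4, 7)
= 4 * 4 * 4 * pow(4, 6)
= 4 * 4 * 4 * 4 * pow(4, 5)
= 4 * 4 * 4 * 4 * 4 * pow(4, 4)
= 4 * 4 * 4 * 4 * 4 * 4 * pow(4, 3)
= 4 * 4 * 4 * 4 * 4 * 4 * 4 * pow(4, 2)
= 4 * 4 * 4 * 4 * 4 * 4 * 4 * 4 * pow(4, 1)
= 4 * 4 * 4 * 4 * 4 * 4 * 4 * 4 * 4 * pow(4, 0)
= 4 * 4 * 4 * 4 * 4 * 4 * 4 * 4 * 4 * 1
= 262144

262144


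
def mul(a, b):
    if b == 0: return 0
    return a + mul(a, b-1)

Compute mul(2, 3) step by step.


mul(2, 3) = 2 + mul(2, 2)
mul(2, 2) = 2 + mul(2, 1)
mul(2, 1) = 2 + mul(2, 0)
mul(2, 0) = 0  (base case)
Total: 2 + 2 + 2 + 0 = 6

6


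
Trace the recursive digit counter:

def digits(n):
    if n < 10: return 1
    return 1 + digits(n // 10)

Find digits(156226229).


digits(156226229) = 1 + digits(15622622)
digits(15622622) = 1 + digits(1562262)
digits(1562262) = 1 + digits(156226)
digits(156226) = 1 + digits(15622)
digits(15622) = 1 + digits(1562)
digits(1562) = 1 + digits(156)
digits(156) = 1 + digits(15)
digits(15) = 1 + digits(1)
digits(1) = 1  (base case: 1 < 10)
Unwinding: 1 + 1 + 1 + 1 + 1 + 1 + 1 + 1 + 1 = 9

9


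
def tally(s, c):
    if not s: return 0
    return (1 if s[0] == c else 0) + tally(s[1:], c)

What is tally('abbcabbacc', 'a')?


s[0]='a' == 'a' -> 1
s[0]='b' != 'a' -> 0
s[0]='b' != 'a' -> 0
s[0]='c' != 'a' -> 0
s[0]='a' == 'a' -> 1
s[0]='b' != 'a' -> 0
s[0]='b' != 'a' -> 0
s[0]='a' == 'a' -> 1
s[0]='c' != 'a' -> 0
s[0]='c' != 'a' -> 0
Sum: 1 + 0 + 0 + 0 + 1 + 0 + 0 + 1 + 0 + 0 = 3

3


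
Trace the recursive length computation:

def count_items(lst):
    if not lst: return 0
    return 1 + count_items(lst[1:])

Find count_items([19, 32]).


count_items([19, 32]) = 1 + count_items([32])
count_items([32]) = 1 + count_items([])
count_items([]) = 0  (base case)
Unwinding: 1 + 1 + 0 = 2

2


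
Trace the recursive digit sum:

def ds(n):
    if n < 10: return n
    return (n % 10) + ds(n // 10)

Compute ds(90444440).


ds(90444440) = 0 + ds(9044444)
ds(9044444) = 4 + ds(904444)
ds(904444) = 4 + ds(90444)
ds(90444) = 4 + ds(9044)
ds(9044) = 4 + ds(904)
ds(904) = 4 + ds(90)
ds(90) = 0 + ds(9)
ds(9) = 9  (base case)
Total: 0 + 4 + 4 + 4 + 4 + 4 + 0 + 9 = 29

29


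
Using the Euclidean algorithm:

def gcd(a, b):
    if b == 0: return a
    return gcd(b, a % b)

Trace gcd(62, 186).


gcd(62, 186) = gcd(186, 62)
gcd(186, 62) = gcd(62, 0)
gcd(62, 0) = 62  (base case)

62


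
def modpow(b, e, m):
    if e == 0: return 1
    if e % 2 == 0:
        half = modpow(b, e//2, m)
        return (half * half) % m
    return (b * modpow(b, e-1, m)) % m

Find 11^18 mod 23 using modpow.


modpow(11, 18, 23): e is even, compute modpow(11, 9, 23)
  modpow(11, 9, 23): e is odd, compute modpow(11, 8, 23)
    modpow(11, 8, 23): e is even, compute modpow(11, 4, 23)
      modpow(11, 4, 23): e is even, compute modpow(11, 2, 23)
        modpow(11, 2, 23): e is even, compute modpow(11, 1, 23)
          modpow(11, 1, 23): e is odd, compute modpow(11, 0, 23)
          modpow(11, 0, 23) = 1
          (11 * 1) % 23 = 11
        half=11, (11*11) % 23 = 6
      half=6, (6*6) % 23 = 13
    half=13, (13*13) % 23 = 8
  (11 * 8) % 23 = 19
half=19, (19*19) % 23 = 16

16


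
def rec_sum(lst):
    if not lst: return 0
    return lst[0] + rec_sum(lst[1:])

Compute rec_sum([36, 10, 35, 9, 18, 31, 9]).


rec_sum([36, 10, 35, 9, 18, 31, 9]) = 36 + rec_sum([10, 35, 9, 18, 31, 9])
rec_sum([10, 35, 9, 18, 31, 9]) = 10 + rec_sum([35, 9, 18, 31, 9])
rec_sum([35, 9, 18, 31, 9]) = 35 + rec_sum([9, 18, 31, 9])
rec_sum([9, 18, 31, 9]) = 9 + rec_sum([18, 31, 9])
rec_sum([18, 31, 9]) = 18 + rec_sum([31, 9])
rec_sum([31, 9]) = 31 + rec_sum([9])
rec_sum([9]) = 9 + rec_sum([])
rec_sum([]) = 0  (base case)
Total: 36 + 10 + 35 + 9 + 18 + 31 + 9 + 0 = 148

148


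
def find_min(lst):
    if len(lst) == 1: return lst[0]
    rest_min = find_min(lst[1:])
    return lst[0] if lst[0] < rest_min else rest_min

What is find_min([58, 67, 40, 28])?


find_min([58, 67, 40, 28]): compare 58 with find_min([67, 40, 28])
find_min([67, 40, 28]): compare 67 with find_min([40, 28])
find_min([40, 28]): compare 40 with find_min([28])
find_min([28]) = 28  (base case)
Compare 40 with 28 -> 28
Compare 67 with 28 -> 28
Compare 58 with 28 -> 28

28


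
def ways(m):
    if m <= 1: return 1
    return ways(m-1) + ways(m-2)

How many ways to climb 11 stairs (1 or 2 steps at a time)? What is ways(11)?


Building up from base cases:
ways(0) = 1
ways(1) = 1
ways(2) = ways(1) + ways(0) = 1 + 1 = 2
ways(3) = ways(2) + ways(1) = 2 + 1 = 3
ways(4) = ways(3) + ways(2) = 3 + 2 = 5
ways(5) = ways(4) + ways(3) = 5 + 3 = 8
ways(6) = ways(5) + ways(4) = 8 + 5 = 13
ways(7) = ways(6) + ways(5) = 13 + 8 = 21
ways(8) = ways(7) + ways(6) = 21 + 13 = 34
ways(9) = ways(8) + ways(7) = 34 + 21 = 55
ways(10) = ways(9) + ways(8) = 55 + 34 = 89
ways(11) = ways(10) + ways(9) = 89 + 55 = 144

144


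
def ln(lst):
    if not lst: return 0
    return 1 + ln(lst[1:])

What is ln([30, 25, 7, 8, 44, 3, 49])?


ln([30, 25, 7, 8, 44, 3, 49]) = 1 + ln([25, 7, 8, 44, 3, 49])
ln([25, 7, 8, 44, 3, 49]) = 1 + ln([7, 8, 44, 3, 49])
ln([7, 8, 44, 3, 49]) = 1 + ln([8, 44, 3, 49])
ln([8, 44, 3, 49]) = 1 + ln([44, 3, 49])
ln([44, 3, 49]) = 1 + ln([3, 49])
ln([3, 49]) = 1 + ln([49])
ln([49]) = 1 + ln([])
ln([]) = 0  (base case)
Unwinding: 1 + 1 + 1 + 1 + 1 + 1 + 1 + 0 = 7

7


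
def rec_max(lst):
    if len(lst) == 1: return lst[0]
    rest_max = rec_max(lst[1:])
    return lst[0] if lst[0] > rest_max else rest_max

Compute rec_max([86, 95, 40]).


rec_max([86, 95, 40]): compare 86 with rec_max([95, 40])
rec_max([95, 40]): compare 95 with rec_max([40])
rec_max([40]) = 40  (base case)
Compare 95 with 40 -> 95
Compare 86 with 95 -> 95

95


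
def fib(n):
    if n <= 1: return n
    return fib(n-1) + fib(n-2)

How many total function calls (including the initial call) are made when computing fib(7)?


Let C(n) = total calls for fib(n)
C(0) = 1, C(1) = 1
C(2) = 1 + C(1) + C(0) = 1 + 1 + 1 = 3
C(3) = 1 + C(2) + C(1) = 1 + 3 + 1 = 5
C(4) = 1 + C(3) + C(2) = 1 + 5 + 3 = 9
C(5) = 1 + C(4) + C(3) = 1 + 9 + 5 = 15
C(6) = 1 + C(5) + C(4) = 1 + 15 + 9 = 25
C(7) = 1 + C(6) + C(5) = 1 + 25 + 15 = 41

41


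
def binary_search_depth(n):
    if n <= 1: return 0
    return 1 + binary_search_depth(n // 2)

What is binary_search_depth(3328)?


3328 / 2 = 1664
1664 / 2 = 832
832 / 2 = 416
416 / 2 = 208
208 / 2 = 104
104 / 2 = 52
52 / 2 = 26
26 / 2 = 13
13 / 2 = 6
6 / 2 = 3
3 / 2 = 1
Reached 1 after 11 halvings

11


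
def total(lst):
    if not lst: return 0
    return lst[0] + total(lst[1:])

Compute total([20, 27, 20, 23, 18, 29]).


total([20, 27, 20, 23, 18, 29]) = 20 + total([27, 20, 23, 18, 29])
total([27, 20, 23, 18, 29]) = 27 + total([20, 23, 18, 29])
total([20, 23, 18, 29]) = 20 + total([23, 18, 29])
total([23, 18, 29]) = 23 + total([18, 29])
total([18, 29]) = 18 + total([29])
total([29]) = 29 + total([])
total([]) = 0  (base case)
Total: 20 + 27 + 20 + 23 + 18 + 29 + 0 = 137

137


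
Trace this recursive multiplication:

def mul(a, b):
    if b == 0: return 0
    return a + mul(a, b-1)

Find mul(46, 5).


mul(46, 5) = 46 + mul(46, 4)
mul(46, 4) = 46 + mul(46, 3)
mul(46, 3) = 46 + mul(46, 2)
mul(46, 2) = 46 + mul(46, 1)
mul(46, 1) = 46 + mul(46, 0)
mul(46, 0) = 0  (base case)
Total: 46 + 46 + 46 + 46 + 46 + 0 = 230

230


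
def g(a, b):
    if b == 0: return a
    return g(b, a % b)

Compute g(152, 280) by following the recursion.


g(152, 280) = g(280, 152)
g(280, 152) = g(152, 128)
g(152, 128) = g(128, 24)
g(128, 24) = g(24, 8)
g(24, 8) = g(8, 0)
g(8, 0) = 8  (base case)

8


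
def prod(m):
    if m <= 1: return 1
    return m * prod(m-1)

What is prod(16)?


prod(16)
= 16 * prod(15)
= 16 * 15 * prod(14)
= 16 * 15 * 14 * prod(13)
= 16 * 15 * 14 * 13 * prod(12)
= 16 * 15 * 14 * 13 * 12 * prod(11)
= 16 * 15 * 14 * 13 * 12 * 11 * prod(10)
= 16 * 15 * 14 * 13 * 12 * 11 * 10 * prod(9)
= 16 * 15 * 14 * 13 * 12 * 11 * 10 * 9 * prod(8)
= 16 * 15 * 14 * 13 * 12 * 11 * 10 * 9 * 8 * prod(7)
= 16 * 15 * 14 * 13 * 12 * 11 * 10 * 9 * 8 * 7 * prod(6)
= 16 * 15 * 14 * 13 * 12 * 11 * 10 * 9 * 8 * 7 * 6 * prod(5)
= 16 * 15 * 14 * 13 * 12 * 11 * 10 * 9 * 8 * 7 * 6 * 5 * prod(4)
= 16 * 15 * 14 * 13 * 12 * 11 * 10 * 9 * 8 * 7 * 6 * 5 * 4 * prod(3)
= 16 * 15 * 14 * 13 * 12 * 11 * 10 * 9 * 8 * 7 * 6 * 5 * 4 * 3 * prod(2)
= 16 * 15 * 14 * 13 * 12 * 11 * 10 * 9 * 8 * 7 * 6 * 5 * 4 * 3 * 2 * prod(1)
= 16 * 15 * 14 * 13 * 12 * 11 * 10 * 9 * 8 * 7 * 6 * 5 * 4 * 3 * 2 * 1
= 20922789888000

20922789888000


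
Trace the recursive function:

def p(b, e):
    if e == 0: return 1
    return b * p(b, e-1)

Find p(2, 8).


p(2, 8)
= 2 * p(2, 7)
= 2 * 2 * p(2, 6)
= 2 * 2 * 2 * p(2, 5)
= 2 * 2 * 2 * 2 * p(2, 4)
= 2 * 2 * 2 * 2 * 2 * p(2, 3)
= 2 * 2 * 2 * 2 * 2 * 2 * p(2, 2)
= 2 * 2 * 2 * 2 * 2 * 2 * 2 * p(2, 1)
= 2 * 2 * 2 * 2 * 2 * 2 * 2 * 2 * p(2, 0)
= 2 * 2 * 2 * 2 * 2 * 2 * 2 * 2 * 1
= 256

256


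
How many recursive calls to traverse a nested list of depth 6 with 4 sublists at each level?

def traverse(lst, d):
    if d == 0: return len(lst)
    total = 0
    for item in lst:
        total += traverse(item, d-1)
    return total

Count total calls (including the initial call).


At depth 0 (root): 1 call
At depth 1: each of 1 parents calls traverse on 4 children = 4 calls
At depth 2: each of 4 parents calls traverse on 4 children = 16 calls
At depth 3: each of 16 parents calls traverse on 4 children = 64 calls
At depth 4: each of 64 parents calls traverse on 4 children = 256 calls
At depth 5: each of 256 parents calls traverse on 4 children = 1024 calls
At depth 6: each of 1024 parents calls traverse on 4 children = 4096 calls
Total: 1 + 4 + 16 + 64 + 256 + 1024 + 4096 = 5461

5461


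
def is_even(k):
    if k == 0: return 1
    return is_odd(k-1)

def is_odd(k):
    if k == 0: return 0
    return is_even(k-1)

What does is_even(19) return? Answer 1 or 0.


is_even(19) = is_odd(18)
is_odd(18) = is_even(17)
is_even(17) = is_odd(16)
is_odd(16) = is_even(15)
is_even(15) = is_odd(14)
is_odd(14) = is_even(13)
is_even(13) = is_odd(12)
is_odd(12) = is_even(11)
is_even(11) = is_odd(10)
is_odd(10) = is_even(9)
is_even(9) = is_odd(8)
is_odd(8) = is_even(7)
is_even(7) = is_odd(6)
is_odd(6) = is_even(5)
is_even(5) = is_odd(4)
is_odd(4) = is_even(3)
is_even(3) = is_odd(2)
is_odd(2) = is_even(1)
is_even(1) = is_odd(0)
is_odd(0) = 0  (base case)
Result: 0

0
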